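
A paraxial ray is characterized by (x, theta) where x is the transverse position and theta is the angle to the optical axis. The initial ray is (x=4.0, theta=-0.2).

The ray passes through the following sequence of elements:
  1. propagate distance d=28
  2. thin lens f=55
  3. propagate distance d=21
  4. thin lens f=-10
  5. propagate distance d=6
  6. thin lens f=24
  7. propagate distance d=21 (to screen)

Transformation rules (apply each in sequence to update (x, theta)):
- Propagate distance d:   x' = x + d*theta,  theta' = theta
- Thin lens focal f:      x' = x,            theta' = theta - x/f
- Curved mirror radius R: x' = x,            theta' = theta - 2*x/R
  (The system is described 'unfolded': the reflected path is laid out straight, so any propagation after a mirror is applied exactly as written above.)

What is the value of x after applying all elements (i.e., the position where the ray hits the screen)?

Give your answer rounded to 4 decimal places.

Initial: x=4.0000 theta=-0.2000
After 1 (propagate distance d=28): x=-1.6000 theta=-0.2000
After 2 (thin lens f=55): x=-1.6000 theta=-47/275 (≈-0.1709)
After 3 (propagate distance d=21): x=-1427/275 (≈-5.1891) theta=-47/275 (≈-0.1709)
After 4 (thin lens f=-10): x=-1427/275 (≈-5.1891) theta=-1897/2750 (≈-0.6898)
After 5 (propagate distance d=6): x=-9.3280 theta=-1897/2750 (≈-0.6898)
After 6 (thin lens f=24): x=-9.3280 theta=-4969/16500 (≈-0.3012)
After 7 (propagate distance d=21 (to screen)): x=-86087/5500 (≈-15.6522) theta=-4969/16500 (≈-0.3012)
Rounded to 4 decimal places: x = -15.6522

Answer: -15.6522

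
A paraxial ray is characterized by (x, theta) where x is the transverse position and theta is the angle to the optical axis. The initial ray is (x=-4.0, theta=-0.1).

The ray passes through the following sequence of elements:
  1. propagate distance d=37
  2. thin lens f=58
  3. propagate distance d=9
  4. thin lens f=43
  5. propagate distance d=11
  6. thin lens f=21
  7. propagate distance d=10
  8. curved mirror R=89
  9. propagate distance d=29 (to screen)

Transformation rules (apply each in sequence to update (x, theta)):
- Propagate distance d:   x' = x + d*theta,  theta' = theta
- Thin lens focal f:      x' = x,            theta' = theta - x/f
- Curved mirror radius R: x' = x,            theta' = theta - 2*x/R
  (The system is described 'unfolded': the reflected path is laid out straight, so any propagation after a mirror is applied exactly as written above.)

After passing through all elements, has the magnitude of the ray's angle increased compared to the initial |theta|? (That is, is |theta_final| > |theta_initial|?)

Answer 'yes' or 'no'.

Initial: x=-4.0000 theta=-0.1000
After 1 (propagate distance d=37): x=-7.7000 theta=-0.1000
After 2 (thin lens f=58): x=-7.7000 theta=19/580 (≈0.0328)
After 3 (propagate distance d=9): x=-859/116 (≈-7.4052) theta=19/580 (≈0.0328)
After 4 (thin lens f=43): x=-859/116 (≈-7.4052) theta=1278/6235 (≈0.2050)
After 5 (propagate distance d=11): x=-128453/24940 (≈-5.1505) theta=1278/6235 (≈0.2050)
After 6 (thin lens f=21): x=-128453/24940 (≈-5.1505) theta=47161/104748 (≈0.4502)
After 7 (propagate distance d=10): x=-339463/523740 (≈-0.6482) theta=47161/104748 (≈0.4502)
After 8 (curved mirror R=89): x=-339463/523740 (≈-0.6482) theta=7221857/15537620 (≈0.4648)
After 9 (propagate distance d=29 (to screen)): x=21360334/1664745 (≈12.8310) theta=7221857/15537620 (≈0.4648)
|theta_initial|=0.1000 |theta_final|=7221857/15537620 (≈0.4648) -> increased

Answer: yes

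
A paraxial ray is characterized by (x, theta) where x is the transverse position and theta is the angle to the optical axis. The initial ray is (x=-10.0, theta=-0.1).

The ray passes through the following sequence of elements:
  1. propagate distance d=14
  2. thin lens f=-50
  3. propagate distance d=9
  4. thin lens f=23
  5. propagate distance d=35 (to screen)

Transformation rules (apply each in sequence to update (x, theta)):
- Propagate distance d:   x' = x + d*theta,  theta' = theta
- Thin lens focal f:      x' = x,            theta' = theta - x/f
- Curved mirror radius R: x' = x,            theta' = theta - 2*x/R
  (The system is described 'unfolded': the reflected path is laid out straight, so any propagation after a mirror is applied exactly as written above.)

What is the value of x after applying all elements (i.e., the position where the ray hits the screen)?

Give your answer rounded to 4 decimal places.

Answer: -3.9920

Derivation:
Initial: x=-10.0000 theta=-0.1000
After 1 (propagate distance d=14): x=-11.4000 theta=-0.1000
After 2 (thin lens f=-50): x=-11.4000 theta=-0.3280
After 3 (propagate distance d=9): x=-14.3520 theta=-0.3280
After 4 (thin lens f=23): x=-14.3520 theta=0.2960
After 5 (propagate distance d=35 (to screen)): x=-3.9920 theta=0.2960
Rounded to 4 decimal places: x = -3.9920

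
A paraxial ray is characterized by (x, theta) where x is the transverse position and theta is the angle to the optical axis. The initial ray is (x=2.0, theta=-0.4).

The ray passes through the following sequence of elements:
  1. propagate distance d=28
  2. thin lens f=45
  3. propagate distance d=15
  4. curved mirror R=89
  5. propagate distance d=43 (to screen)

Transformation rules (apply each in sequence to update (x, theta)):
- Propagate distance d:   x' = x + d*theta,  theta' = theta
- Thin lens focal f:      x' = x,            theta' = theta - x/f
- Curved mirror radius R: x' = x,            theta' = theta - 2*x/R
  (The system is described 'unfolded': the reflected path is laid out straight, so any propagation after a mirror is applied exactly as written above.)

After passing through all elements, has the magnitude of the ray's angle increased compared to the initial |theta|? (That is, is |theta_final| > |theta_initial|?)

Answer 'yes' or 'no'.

Initial: x=2.0000 theta=-0.4000
After 1 (propagate distance d=28): x=-9.2000 theta=-0.4000
After 2 (thin lens f=45): x=-9.2000 theta=-44/225 (≈-0.1956)
After 3 (propagate distance d=15): x=-182/15 (≈-12.1333) theta=-44/225 (≈-0.1956)
After 4 (curved mirror R=89): x=-182/15 (≈-12.1333) theta=1544/20025 (≈0.0771)
After 5 (propagate distance d=43 (to screen)): x=-176578/20025 (≈-8.8179) theta=1544/20025 (≈0.0771)
|theta_initial|=0.4000 |theta_final|=1544/20025 (≈0.0771) -> not increased

Answer: no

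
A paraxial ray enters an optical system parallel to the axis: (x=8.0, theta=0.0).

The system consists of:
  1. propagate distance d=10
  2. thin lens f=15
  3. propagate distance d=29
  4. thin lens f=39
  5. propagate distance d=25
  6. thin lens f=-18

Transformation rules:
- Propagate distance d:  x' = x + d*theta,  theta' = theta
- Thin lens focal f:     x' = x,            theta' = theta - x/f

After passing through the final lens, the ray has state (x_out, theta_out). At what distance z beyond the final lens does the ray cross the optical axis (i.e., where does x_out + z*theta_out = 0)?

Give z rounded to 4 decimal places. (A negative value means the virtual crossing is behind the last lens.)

Answer: -13.0031

Derivation:
Initial: x=8.0000 theta=0.0000
After 1 (propagate distance d=10): x=8.0000 theta=0.0000
After 2 (thin lens f=15): x=8.0000 theta=-8/15 (≈-0.5333)
After 3 (propagate distance d=29): x=-112/15 (≈-7.4667) theta=-8/15 (≈-0.5333)
After 4 (thin lens f=39): x=-112/15 (≈-7.4667) theta=-40/117 (≈-0.3419)
After 5 (propagate distance d=25): x=-9368/585 (≈-16.0137) theta=-40/117 (≈-0.3419)
After 6 (thin lens f=-18): x=-9368/585 (≈-16.0137) theta=-6484/5265 (≈-1.2315)
z_focus = -x_out/theta_out = -(-9368/585)/(-6484/5265) = -21078/1621 ≈ -13.0031
Rounded to 4 decimal places: z = -13.0031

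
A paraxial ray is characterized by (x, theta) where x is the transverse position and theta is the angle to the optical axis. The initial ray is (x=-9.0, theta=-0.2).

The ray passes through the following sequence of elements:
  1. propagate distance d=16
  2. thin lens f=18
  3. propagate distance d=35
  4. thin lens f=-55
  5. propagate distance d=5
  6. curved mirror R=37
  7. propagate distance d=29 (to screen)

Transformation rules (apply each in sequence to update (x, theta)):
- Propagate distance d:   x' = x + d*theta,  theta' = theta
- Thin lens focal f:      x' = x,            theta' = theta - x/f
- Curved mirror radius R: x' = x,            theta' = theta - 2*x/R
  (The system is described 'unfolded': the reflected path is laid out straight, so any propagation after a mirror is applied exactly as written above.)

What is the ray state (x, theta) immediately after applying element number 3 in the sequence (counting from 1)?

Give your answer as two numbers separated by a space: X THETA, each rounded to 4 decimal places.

Initial: x=-9.0000 theta=-0.2000
After 1 (propagate distance d=16): x=-12.2000 theta=-0.2000
After 2 (thin lens f=18): x=-12.2000 theta=43/90 (≈0.4778)
After 3 (propagate distance d=35): x=407/90 (≈4.5222) theta=43/90 (≈0.4778)
Rounded to 4 decimal places: x = 4.5222, theta = 0.4778

Answer: 4.5222 0.4778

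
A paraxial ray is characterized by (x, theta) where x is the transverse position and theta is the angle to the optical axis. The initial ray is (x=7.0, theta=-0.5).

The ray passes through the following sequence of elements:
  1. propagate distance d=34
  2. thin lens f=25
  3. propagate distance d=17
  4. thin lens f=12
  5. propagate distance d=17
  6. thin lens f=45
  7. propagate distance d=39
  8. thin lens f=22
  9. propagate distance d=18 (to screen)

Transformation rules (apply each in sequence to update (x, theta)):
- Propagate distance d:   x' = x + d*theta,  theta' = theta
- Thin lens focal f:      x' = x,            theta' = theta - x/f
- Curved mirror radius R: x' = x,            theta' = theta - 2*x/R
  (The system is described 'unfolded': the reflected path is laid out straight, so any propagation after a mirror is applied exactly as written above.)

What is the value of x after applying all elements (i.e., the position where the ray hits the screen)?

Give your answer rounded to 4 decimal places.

Answer: 20.7615

Derivation:
Initial: x=7.0000 theta=-0.5000
After 1 (propagate distance d=34): x=-10.0000 theta=-0.5000
After 2 (thin lens f=25): x=-10.0000 theta=-0.1000
After 3 (propagate distance d=17): x=-11.7000 theta=-0.1000
After 4 (thin lens f=12): x=-11.7000 theta=0.8750
After 5 (propagate distance d=17): x=3.1750 theta=0.8750
After 6 (thin lens f=45): x=3.1750 theta=181/225 (≈0.8044)
After 7 (propagate distance d=39): x=20729/600 (≈34.5483) theta=181/225 (≈0.8044)
After 8 (thin lens f=22): x=20729/600 (≈34.5483) theta=-30331/39600 (≈-0.7659)
After 9 (propagate distance d=18 (to screen)): x=68513/3300 (≈20.7615) theta=-30331/39600 (≈-0.7659)
Rounded to 4 decimal places: x = 20.7615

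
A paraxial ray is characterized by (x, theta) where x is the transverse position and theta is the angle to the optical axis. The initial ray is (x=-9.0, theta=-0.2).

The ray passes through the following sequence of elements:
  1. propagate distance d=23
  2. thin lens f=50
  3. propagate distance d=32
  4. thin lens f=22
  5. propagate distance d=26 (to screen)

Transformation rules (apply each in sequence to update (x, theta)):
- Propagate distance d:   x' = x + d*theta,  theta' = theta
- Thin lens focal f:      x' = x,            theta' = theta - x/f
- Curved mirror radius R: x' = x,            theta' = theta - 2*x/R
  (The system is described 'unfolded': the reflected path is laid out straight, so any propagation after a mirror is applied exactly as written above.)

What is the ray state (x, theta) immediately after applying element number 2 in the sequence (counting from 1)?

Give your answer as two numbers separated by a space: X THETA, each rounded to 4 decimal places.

Initial: x=-9.0000 theta=-0.2000
After 1 (propagate distance d=23): x=-13.6000 theta=-0.2000
After 2 (thin lens f=50): x=-13.6000 theta=0.0720
Rounded to 4 decimal places: x = -13.6000, theta = 0.0720

Answer: -13.6000 0.0720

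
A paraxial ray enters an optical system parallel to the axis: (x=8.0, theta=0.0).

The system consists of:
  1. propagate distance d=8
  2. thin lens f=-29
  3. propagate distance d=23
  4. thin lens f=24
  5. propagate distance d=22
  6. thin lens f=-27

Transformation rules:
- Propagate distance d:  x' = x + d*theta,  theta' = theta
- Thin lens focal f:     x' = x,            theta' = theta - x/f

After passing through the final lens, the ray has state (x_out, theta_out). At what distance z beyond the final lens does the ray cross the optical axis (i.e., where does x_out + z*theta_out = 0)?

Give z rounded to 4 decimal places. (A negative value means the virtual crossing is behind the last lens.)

Initial: x=8.0000 theta=0.0000
After 1 (propagate distance d=8): x=8.0000 theta=0.0000
After 2 (thin lens f=-29): x=8.0000 theta=8/29 (≈0.2759)
After 3 (propagate distance d=23): x=416/29 (≈14.3448) theta=8/29 (≈0.2759)
After 4 (thin lens f=24): x=416/29 (≈14.3448) theta=-28/87 (≈-0.3218)
After 5 (propagate distance d=22): x=632/87 (≈7.2644) theta=-28/87 (≈-0.3218)
After 6 (thin lens f=-27): x=632/87 (≈7.2644) theta=-124/2349 (≈-0.0528)
z_focus = -x_out/theta_out = -(632/87)/(-124/2349) = 4266/31 ≈ 137.6129
Rounded to 4 decimal places: z = 137.6129

Answer: 137.6129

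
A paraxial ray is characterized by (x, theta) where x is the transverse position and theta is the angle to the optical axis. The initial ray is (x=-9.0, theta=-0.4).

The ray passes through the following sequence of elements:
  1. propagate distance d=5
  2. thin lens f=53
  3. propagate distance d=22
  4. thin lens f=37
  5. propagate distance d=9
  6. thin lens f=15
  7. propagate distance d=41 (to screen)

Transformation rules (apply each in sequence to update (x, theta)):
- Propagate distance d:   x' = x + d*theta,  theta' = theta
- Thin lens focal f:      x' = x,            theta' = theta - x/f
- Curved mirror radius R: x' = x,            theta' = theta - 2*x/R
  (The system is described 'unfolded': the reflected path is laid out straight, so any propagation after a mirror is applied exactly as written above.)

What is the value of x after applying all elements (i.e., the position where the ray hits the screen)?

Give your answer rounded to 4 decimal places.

Initial: x=-9.0000 theta=-0.4000
After 1 (propagate distance d=5): x=-11.0000 theta=-0.4000
After 2 (thin lens f=53): x=-11.0000 theta=-51/265 (≈-0.1925)
After 3 (propagate distance d=22): x=-4037/265 (≈-15.2340) theta=-51/265 (≈-0.1925)
After 4 (thin lens f=37): x=-4037/265 (≈-15.2340) theta=430/1961 (≈0.2193)
After 5 (propagate distance d=9): x=-130019/9805 (≈-13.2605) theta=430/1961 (≈0.2193)
After 6 (thin lens f=15): x=-130019/9805 (≈-13.2605) theta=162269/147075 (≈1.1033)
After 7 (propagate distance d=41 (to screen)): x=4702744/147075 (≈31.9751) theta=162269/147075 (≈1.1033)
Rounded to 4 decimal places: x = 31.9751

Answer: 31.9751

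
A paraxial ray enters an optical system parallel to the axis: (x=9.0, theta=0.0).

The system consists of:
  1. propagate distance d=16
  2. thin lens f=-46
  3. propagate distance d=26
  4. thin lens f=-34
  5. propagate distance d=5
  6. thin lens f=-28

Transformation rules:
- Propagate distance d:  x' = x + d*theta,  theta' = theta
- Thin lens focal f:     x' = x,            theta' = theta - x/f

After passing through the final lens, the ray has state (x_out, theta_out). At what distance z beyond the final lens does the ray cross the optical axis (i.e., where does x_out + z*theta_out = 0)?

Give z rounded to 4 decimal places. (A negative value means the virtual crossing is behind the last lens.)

Answer: -14.0235

Derivation:
Initial: x=9.0000 theta=0.0000
After 1 (propagate distance d=16): x=9.0000 theta=0.0000
After 2 (thin lens f=-46): x=9.0000 theta=9/46 (≈0.1957)
After 3 (propagate distance d=26): x=324/23 (≈14.0870) theta=9/46 (≈0.1957)
After 4 (thin lens f=-34): x=324/23 (≈14.0870) theta=477/782 (≈0.6100)
After 5 (propagate distance d=5): x=13401/782 (≈17.1368) theta=477/782 (≈0.6100)
After 6 (thin lens f=-28): x=13401/782 (≈17.1368) theta=26757/21896 (≈1.2220)
z_focus = -x_out/theta_out = -(13401/782)/(26757/21896) = -41692/2973 ≈ -14.0235
Rounded to 4 decimal places: z = -14.0235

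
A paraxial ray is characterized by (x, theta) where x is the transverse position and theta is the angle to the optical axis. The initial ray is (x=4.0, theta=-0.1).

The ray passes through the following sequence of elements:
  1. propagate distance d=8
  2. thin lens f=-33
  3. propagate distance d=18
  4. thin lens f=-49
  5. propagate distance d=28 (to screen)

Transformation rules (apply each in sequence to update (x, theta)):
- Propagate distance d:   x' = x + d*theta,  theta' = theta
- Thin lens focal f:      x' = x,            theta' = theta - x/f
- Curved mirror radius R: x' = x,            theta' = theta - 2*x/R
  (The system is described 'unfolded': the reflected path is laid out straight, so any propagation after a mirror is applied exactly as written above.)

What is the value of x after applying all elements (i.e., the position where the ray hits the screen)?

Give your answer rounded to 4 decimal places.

Initial: x=4.0000 theta=-0.1000
After 1 (propagate distance d=8): x=3.2000 theta=-0.1000
After 2 (thin lens f=-33): x=3.2000 theta=-1/330 (≈-0.0030)
After 3 (propagate distance d=18): x=173/55 (≈3.1455) theta=-1/330 (≈-0.0030)
After 4 (thin lens f=-49): x=173/55 (≈3.1455) theta=989/16170 (≈0.0612)
After 5 (propagate distance d=28 (to screen)): x=5611/1155 (≈4.8580) theta=989/16170 (≈0.0612)
Rounded to 4 decimal places: x = 4.8580

Answer: 4.8580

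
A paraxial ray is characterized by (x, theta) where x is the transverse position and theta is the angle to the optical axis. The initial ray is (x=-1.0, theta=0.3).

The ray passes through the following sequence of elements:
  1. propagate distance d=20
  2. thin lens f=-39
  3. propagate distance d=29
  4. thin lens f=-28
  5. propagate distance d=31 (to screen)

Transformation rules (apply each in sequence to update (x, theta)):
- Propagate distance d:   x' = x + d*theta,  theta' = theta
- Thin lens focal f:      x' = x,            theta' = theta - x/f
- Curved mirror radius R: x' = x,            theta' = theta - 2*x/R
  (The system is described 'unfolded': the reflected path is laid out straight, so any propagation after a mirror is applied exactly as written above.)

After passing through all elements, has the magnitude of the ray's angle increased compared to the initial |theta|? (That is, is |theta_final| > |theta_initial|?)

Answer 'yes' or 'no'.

Answer: yes

Derivation:
Initial: x=-1.0000 theta=0.3000
After 1 (propagate distance d=20): x=5.0000 theta=0.3000
After 2 (thin lens f=-39): x=5.0000 theta=167/390 (≈0.4282)
After 3 (propagate distance d=29): x=6793/390 (≈17.4179) theta=167/390 (≈0.4282)
After 4 (thin lens f=-28): x=6793/390 (≈17.4179) theta=3823/3640 (≈1.0503)
After 5 (propagate distance d=31 (to screen)): x=545743/10920 (≈49.9765) theta=3823/3640 (≈1.0503)
|theta_initial|=0.3000 |theta_final|=3823/3640 (≈1.0503) -> increased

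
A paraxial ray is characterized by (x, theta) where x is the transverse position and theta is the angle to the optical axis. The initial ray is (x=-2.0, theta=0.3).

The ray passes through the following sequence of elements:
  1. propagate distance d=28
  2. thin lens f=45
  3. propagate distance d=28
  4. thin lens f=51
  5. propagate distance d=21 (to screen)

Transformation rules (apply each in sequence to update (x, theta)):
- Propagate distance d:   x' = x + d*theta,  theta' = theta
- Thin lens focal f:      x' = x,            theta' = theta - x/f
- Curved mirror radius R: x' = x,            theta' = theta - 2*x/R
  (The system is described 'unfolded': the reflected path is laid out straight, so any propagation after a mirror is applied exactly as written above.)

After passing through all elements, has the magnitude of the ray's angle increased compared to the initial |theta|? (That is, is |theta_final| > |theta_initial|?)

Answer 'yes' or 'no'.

Initial: x=-2.0000 theta=0.3000
After 1 (propagate distance d=28): x=6.4000 theta=0.3000
After 2 (thin lens f=45): x=6.4000 theta=71/450 (≈0.1578)
After 3 (propagate distance d=28): x=2434/225 (≈10.8178) theta=71/450 (≈0.1578)
After 4 (thin lens f=51): x=2434/225 (≈10.8178) theta=-1247/22950 (≈-0.0543)
After 5 (propagate distance d=21 (to screen)): x=74027/7650 (≈9.6767) theta=-1247/22950 (≈-0.0543)
|theta_initial|=0.3000 |theta_final|=1247/22950 (≈0.0543) -> not increased

Answer: no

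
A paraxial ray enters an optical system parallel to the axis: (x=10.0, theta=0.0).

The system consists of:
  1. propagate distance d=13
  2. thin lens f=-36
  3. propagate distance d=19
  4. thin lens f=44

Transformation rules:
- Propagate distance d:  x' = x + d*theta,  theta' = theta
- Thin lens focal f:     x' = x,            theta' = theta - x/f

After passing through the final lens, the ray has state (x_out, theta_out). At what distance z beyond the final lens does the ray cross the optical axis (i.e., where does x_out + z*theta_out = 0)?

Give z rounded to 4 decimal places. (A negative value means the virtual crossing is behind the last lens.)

Answer: 220.0000

Derivation:
Initial: x=10.0000 theta=0.0000
After 1 (propagate distance d=13): x=10.0000 theta=0.0000
After 2 (thin lens f=-36): x=10.0000 theta=5/18 (≈0.2778)
After 3 (propagate distance d=19): x=275/18 (≈15.2778) theta=5/18 (≈0.2778)
After 4 (thin lens f=44): x=275/18 (≈15.2778) theta=-5/72 (≈-0.0694)
z_focus = -x_out/theta_out = -(275/18)/(-5/72) = 220.0000
Rounded to 4 decimal places: z = 220.0000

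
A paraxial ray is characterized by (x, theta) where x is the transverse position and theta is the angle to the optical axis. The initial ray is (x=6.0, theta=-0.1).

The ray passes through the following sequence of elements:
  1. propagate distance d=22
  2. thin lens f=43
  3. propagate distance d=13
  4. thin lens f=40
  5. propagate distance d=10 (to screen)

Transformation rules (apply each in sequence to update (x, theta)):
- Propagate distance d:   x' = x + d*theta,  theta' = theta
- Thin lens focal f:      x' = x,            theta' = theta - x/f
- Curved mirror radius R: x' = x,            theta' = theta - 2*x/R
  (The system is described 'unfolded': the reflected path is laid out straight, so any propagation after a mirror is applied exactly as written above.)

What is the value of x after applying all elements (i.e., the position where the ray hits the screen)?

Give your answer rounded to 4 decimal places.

Initial: x=6.0000 theta=-0.1000
After 1 (propagate distance d=22): x=3.8000 theta=-0.1000
After 2 (thin lens f=43): x=3.8000 theta=-81/430 (≈-0.1884)
After 3 (propagate distance d=13): x=581/430 (≈1.3512) theta=-81/430 (≈-0.1884)
After 4 (thin lens f=40): x=581/430 (≈1.3512) theta=-3821/17200 (≈-0.2222)
After 5 (propagate distance d=10 (to screen)): x=-1497/1720 (≈-0.8703) theta=-3821/17200 (≈-0.2222)
Rounded to 4 decimal places: x = -0.8703

Answer: -0.8703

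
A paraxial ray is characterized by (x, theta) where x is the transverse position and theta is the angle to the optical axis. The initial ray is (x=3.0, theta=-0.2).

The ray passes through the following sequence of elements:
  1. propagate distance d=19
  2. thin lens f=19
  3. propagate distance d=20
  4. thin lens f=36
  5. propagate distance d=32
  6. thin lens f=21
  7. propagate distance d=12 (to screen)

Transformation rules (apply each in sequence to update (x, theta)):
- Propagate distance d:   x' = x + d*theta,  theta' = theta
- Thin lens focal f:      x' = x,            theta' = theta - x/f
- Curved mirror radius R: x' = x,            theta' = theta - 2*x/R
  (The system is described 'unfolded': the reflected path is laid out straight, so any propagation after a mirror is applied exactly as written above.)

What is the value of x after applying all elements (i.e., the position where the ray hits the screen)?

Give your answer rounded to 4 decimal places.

Initial: x=3.0000 theta=-0.2000
After 1 (propagate distance d=19): x=-0.8000 theta=-0.2000
After 2 (thin lens f=19): x=-0.8000 theta=-3/19 (≈-0.1579)
After 3 (propagate distance d=20): x=-376/95 (≈-3.9579) theta=-3/19 (≈-0.1579)
After 4 (thin lens f=36): x=-376/95 (≈-3.9579) theta=-41/855 (≈-0.0480)
After 5 (propagate distance d=32): x=-4696/855 (≈-5.4924) theta=-41/855 (≈-0.0480)
After 6 (thin lens f=21): x=-4696/855 (≈-5.4924) theta=767/3591 (≈0.2136)
After 7 (propagate distance d=12 (to screen)): x=-1948/665 (≈-2.9293) theta=767/3591 (≈0.2136)
Rounded to 4 decimal places: x = -2.9293

Answer: -2.9293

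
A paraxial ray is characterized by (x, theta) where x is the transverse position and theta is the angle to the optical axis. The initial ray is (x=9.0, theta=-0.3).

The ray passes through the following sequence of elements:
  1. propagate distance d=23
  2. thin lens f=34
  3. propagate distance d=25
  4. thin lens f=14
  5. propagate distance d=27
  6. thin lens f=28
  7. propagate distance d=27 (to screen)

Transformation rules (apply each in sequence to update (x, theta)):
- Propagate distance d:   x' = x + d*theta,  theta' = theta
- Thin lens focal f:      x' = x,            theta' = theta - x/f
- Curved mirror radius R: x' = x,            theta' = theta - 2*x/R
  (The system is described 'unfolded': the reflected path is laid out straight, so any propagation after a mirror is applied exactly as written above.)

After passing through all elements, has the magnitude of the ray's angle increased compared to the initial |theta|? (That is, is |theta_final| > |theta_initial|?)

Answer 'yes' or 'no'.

Initial: x=9.0000 theta=-0.3000
After 1 (propagate distance d=23): x=2.1000 theta=-0.3000
After 2 (thin lens f=34): x=2.1000 theta=-123/340 (≈-0.3618)
After 3 (propagate distance d=25): x=-2361/340 (≈-6.9441) theta=-123/340 (≈-0.3618)
After 4 (thin lens f=14): x=-2361/340 (≈-6.9441) theta=639/4760 (≈0.1342)
After 5 (propagate distance d=27): x=-15801/4760 (≈-3.3195) theta=639/4760 (≈0.1342)
After 6 (thin lens f=28): x=-15801/4760 (≈-3.3195) theta=33693/133280 (≈0.2528)
After 7 (propagate distance d=27 (to screen)): x=467283/133280 (≈3.5060) theta=33693/133280 (≈0.2528)
|theta_initial|=0.3000 |theta_final|=33693/133280 (≈0.2528) -> not increased

Answer: no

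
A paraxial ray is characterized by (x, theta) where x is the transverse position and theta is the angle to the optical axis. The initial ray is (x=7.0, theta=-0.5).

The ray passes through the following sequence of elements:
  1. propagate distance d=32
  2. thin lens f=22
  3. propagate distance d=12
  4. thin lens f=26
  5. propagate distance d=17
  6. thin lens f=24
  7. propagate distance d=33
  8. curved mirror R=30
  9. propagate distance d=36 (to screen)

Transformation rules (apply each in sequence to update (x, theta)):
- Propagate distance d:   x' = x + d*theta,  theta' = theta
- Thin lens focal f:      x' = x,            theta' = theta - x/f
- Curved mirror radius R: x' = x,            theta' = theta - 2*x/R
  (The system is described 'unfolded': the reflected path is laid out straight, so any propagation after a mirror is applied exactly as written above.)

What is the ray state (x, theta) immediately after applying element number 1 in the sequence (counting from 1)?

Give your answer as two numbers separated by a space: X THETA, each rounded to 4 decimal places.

Answer: -9.0000 -0.5000

Derivation:
Initial: x=7.0000 theta=-0.5000
After 1 (propagate distance d=32): x=-9.0000 theta=-0.5000
Rounded to 4 decimal places: x = -9.0000, theta = -0.5000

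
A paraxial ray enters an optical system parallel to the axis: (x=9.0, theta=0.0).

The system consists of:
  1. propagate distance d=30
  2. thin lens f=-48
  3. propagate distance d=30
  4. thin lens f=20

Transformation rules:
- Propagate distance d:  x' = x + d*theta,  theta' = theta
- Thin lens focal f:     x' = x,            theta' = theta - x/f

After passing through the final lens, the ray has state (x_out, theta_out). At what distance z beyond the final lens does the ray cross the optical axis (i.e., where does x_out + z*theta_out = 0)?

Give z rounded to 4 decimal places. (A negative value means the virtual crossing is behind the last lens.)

Answer: 26.8966

Derivation:
Initial: x=9.0000 theta=0.0000
After 1 (propagate distance d=30): x=9.0000 theta=0.0000
After 2 (thin lens f=-48): x=9.0000 theta=0.1875
After 3 (propagate distance d=30): x=14.6250 theta=0.1875
After 4 (thin lens f=20): x=14.6250 theta=-87/160 (≈-0.5438)
z_focus = -x_out/theta_out = -(14.6250)/(-87/160) = 780/29 ≈ 26.8966
Rounded to 4 decimal places: z = 26.8966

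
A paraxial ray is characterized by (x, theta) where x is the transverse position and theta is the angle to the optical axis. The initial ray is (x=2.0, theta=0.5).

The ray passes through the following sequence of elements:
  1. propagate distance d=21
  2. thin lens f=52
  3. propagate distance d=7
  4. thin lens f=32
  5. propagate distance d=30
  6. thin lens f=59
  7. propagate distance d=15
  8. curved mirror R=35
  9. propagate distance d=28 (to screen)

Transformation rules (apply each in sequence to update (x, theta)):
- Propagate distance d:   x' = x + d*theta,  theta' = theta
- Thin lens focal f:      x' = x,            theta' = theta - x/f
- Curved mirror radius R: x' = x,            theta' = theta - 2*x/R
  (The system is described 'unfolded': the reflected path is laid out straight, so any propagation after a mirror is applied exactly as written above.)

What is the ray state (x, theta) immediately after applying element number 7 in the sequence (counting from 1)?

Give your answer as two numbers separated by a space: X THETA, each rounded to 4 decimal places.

Initial: x=2.0000 theta=0.5000
After 1 (propagate distance d=21): x=12.5000 theta=0.5000
After 2 (thin lens f=52): x=12.5000 theta=27/104 (≈0.2596)
After 3 (propagate distance d=7): x=1489/104 (≈14.3173) theta=27/104 (≈0.2596)
After 4 (thin lens f=32): x=1489/104 (≈14.3173) theta=-625/3328 (≈-0.1878)
After 5 (propagate distance d=30): x=14449/1664 (≈8.6833) theta=-625/3328 (≈-0.1878)
After 6 (thin lens f=59): x=14449/1664 (≈8.6833) theta=-65773/196352 (≈-0.3350)
After 7 (propagate distance d=15): x=718387/196352 (≈3.6587) theta=-65773/196352 (≈-0.3350)
Rounded to 4 decimal places: x = 3.6587, theta = -0.3350

Answer: 3.6587 -0.3350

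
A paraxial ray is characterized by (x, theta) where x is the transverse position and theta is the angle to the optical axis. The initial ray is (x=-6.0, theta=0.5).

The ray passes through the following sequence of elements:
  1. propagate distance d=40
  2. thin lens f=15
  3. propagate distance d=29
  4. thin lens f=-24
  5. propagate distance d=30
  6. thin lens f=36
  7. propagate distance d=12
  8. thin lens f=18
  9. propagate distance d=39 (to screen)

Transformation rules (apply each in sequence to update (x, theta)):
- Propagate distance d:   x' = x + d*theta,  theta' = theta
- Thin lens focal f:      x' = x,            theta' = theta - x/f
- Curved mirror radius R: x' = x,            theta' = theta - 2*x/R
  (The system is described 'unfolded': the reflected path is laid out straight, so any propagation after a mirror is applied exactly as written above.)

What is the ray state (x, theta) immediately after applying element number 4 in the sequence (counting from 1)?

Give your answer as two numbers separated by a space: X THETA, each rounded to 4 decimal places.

Answer: 1.4333 -0.3736

Derivation:
Initial: x=-6.0000 theta=0.5000
After 1 (propagate distance d=40): x=14.0000 theta=0.5000
After 2 (thin lens f=15): x=14.0000 theta=-13/30 (≈-0.4333)
After 3 (propagate distance d=29): x=43/30 (≈1.4333) theta=-13/30 (≈-0.4333)
After 4 (thin lens f=-24): x=43/30 (≈1.4333) theta=-269/720 (≈-0.3736)
Rounded to 4 decimal places: x = 1.4333, theta = -0.3736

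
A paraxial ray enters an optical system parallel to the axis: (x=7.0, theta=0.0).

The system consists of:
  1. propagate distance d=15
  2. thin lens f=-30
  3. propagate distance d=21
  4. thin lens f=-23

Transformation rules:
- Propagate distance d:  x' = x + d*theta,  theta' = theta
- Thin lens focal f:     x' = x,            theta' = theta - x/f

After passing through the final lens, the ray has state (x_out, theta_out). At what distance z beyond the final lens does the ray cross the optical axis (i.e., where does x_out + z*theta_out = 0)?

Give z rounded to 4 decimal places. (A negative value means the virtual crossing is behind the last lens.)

Answer: -15.8514

Derivation:
Initial: x=7.0000 theta=0.0000
After 1 (propagate distance d=15): x=7.0000 theta=0.0000
After 2 (thin lens f=-30): x=7.0000 theta=7/30 (≈0.2333)
After 3 (propagate distance d=21): x=11.9000 theta=7/30 (≈0.2333)
After 4 (thin lens f=-23): x=11.9000 theta=259/345 (≈0.7507)
z_focus = -x_out/theta_out = -(11.9000)/(259/345) = -1173/74 ≈ -15.8514
Rounded to 4 decimal places: z = -15.8514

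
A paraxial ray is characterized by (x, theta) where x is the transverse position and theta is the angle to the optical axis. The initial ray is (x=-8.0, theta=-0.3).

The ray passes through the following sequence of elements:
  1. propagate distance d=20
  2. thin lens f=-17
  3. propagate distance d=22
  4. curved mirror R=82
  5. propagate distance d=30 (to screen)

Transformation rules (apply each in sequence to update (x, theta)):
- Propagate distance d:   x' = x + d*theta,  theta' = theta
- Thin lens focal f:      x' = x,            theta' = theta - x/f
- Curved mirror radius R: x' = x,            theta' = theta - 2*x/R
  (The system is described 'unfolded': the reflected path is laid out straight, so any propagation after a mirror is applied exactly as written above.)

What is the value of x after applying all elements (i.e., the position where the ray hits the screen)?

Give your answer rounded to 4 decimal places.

Answer: -44.0935

Derivation:
Initial: x=-8.0000 theta=-0.3000
After 1 (propagate distance d=20): x=-14.0000 theta=-0.3000
After 2 (thin lens f=-17): x=-14.0000 theta=-191/170 (≈-1.1235)
After 3 (propagate distance d=22): x=-3291/85 (≈-38.7176) theta=-191/170 (≈-1.1235)
After 4 (curved mirror R=82): x=-3291/85 (≈-38.7176) theta=-1249/6970 (≈-0.1792)
After 5 (propagate distance d=30 (to screen)): x=-153666/3485 (≈-44.0935) theta=-1249/6970 (≈-0.1792)
Rounded to 4 decimal places: x = -44.0935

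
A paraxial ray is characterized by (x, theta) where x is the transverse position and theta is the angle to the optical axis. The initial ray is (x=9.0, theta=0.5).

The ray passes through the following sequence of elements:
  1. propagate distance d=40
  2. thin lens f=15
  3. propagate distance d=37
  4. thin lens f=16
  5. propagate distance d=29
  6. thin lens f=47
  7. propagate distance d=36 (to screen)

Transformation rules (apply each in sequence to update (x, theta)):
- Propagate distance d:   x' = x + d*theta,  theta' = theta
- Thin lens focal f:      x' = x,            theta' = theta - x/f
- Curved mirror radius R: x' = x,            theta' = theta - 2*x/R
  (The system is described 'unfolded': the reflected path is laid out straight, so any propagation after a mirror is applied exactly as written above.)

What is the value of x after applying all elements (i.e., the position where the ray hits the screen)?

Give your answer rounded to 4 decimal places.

Initial: x=9.0000 theta=0.5000
After 1 (propagate distance d=40): x=29.0000 theta=0.5000
After 2 (thin lens f=15): x=29.0000 theta=-43/30 (≈-1.4333)
After 3 (propagate distance d=37): x=-721/30 (≈-24.0333) theta=-43/30 (≈-1.4333)
After 4 (thin lens f=16): x=-721/30 (≈-24.0333) theta=11/160 (≈0.0688)
After 5 (propagate distance d=29): x=-10579/480 (≈-22.0396) theta=11/160 (≈0.0688)
After 6 (thin lens f=47): x=-10579/480 (≈-22.0396) theta=1213/2256 (≈0.5377)
After 7 (propagate distance d=36 (to screen)): x=-60533/22560 (≈-2.6832) theta=1213/2256 (≈0.5377)
Rounded to 4 decimal places: x = -2.6832

Answer: -2.6832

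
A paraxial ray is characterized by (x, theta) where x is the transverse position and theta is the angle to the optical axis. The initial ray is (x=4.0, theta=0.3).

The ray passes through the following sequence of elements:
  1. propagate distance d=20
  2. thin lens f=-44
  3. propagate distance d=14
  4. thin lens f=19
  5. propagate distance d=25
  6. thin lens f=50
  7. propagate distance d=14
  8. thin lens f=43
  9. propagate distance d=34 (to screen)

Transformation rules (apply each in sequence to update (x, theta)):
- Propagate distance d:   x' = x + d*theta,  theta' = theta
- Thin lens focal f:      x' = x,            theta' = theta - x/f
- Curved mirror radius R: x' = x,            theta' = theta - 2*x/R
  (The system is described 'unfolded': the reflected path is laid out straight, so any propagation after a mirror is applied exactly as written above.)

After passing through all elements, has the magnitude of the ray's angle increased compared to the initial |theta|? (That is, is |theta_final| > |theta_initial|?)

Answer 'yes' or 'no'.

Answer: yes

Derivation:
Initial: x=4.0000 theta=0.3000
After 1 (propagate distance d=20): x=10.0000 theta=0.3000
After 2 (thin lens f=-44): x=10.0000 theta=29/55 (≈0.5273)
After 3 (propagate distance d=14): x=956/55 (≈17.3818) theta=29/55 (≈0.5273)
After 4 (thin lens f=19): x=956/55 (≈17.3818) theta=-81/209 (≈-0.3876)
After 5 (propagate distance d=25): x=8039/1045 (≈7.6928) theta=-81/209 (≈-0.3876)
After 6 (thin lens f=50): x=8039/1045 (≈7.6928) theta=-28289/52250 (≈-0.5414)
After 7 (propagate distance d=14): x=2952/26125 (≈0.1130) theta=-28289/52250 (≈-0.5414)
After 8 (thin lens f=43): x=2952/26125 (≈0.1130) theta=-111121/204250 (≈-0.5440)
After 9 (propagate distance d=34 (to screen)): x=-20652691/1123375 (≈-18.3845) theta=-111121/204250 (≈-0.5440)
|theta_initial|=0.3000 |theta_final|=111121/204250 (≈0.5440) -> increased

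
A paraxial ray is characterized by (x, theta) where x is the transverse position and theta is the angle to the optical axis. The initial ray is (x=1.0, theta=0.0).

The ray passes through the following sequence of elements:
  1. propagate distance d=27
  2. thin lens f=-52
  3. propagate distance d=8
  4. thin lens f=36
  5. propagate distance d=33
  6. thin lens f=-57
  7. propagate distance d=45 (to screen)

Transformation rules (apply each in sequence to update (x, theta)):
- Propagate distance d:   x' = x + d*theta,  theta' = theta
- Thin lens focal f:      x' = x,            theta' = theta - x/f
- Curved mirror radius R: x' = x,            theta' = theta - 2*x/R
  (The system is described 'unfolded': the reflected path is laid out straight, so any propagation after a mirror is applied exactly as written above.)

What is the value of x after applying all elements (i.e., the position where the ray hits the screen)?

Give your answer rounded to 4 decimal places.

Answer: 0.7308

Derivation:
Initial: x=1.0000 theta=0.0000
After 1 (propagate distance d=27): x=1.0000 theta=0.0000
After 2 (thin lens f=-52): x=1.0000 theta=1/52 (≈0.0192)
After 3 (propagate distance d=8): x=15/13 (≈1.1538) theta=1/52 (≈0.0192)
After 4 (thin lens f=36): x=15/13 (≈1.1538) theta=-1/78 (≈-0.0128)
After 5 (propagate distance d=33): x=19/26 (≈0.7308) theta=-1/78 (≈-0.0128)
After 6 (thin lens f=-57): x=19/26 (≈0.7308) theta=0.0000
After 7 (propagate distance d=45 (to screen)): x=19/26 (≈0.7308) theta=0.0000
Rounded to 4 decimal places: x = 0.7308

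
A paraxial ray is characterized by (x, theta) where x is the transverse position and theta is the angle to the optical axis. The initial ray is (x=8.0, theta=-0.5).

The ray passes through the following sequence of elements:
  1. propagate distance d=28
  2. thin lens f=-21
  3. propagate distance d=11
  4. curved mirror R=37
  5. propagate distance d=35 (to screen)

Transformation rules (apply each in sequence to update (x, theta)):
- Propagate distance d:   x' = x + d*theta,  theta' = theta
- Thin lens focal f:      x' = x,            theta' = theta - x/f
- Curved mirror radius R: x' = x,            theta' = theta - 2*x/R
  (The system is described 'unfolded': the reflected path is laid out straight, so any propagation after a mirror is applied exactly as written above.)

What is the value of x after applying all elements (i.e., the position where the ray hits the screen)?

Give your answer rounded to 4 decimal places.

Answer: -14.4402

Derivation:
Initial: x=8.0000 theta=-0.5000
After 1 (propagate distance d=28): x=-6.0000 theta=-0.5000
After 2 (thin lens f=-21): x=-6.0000 theta=-11/14 (≈-0.7857)
After 3 (propagate distance d=11): x=-205/14 (≈-14.6429) theta=-11/14 (≈-0.7857)
After 4 (curved mirror R=37): x=-205/14 (≈-14.6429) theta=3/518 (≈0.0058)
After 5 (propagate distance d=35 (to screen)): x=-3740/259 (≈-14.4402) theta=3/518 (≈0.0058)
Rounded to 4 decimal places: x = -14.4402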